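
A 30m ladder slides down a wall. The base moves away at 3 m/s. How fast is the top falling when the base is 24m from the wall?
4 m/s

x² + y² = 30²
2x·dx/dt + 2y·dy/dt = 0
dy/dt = -x/y · dx/dt = -24/18 · 3 = -4 m/s
The top is descending at 4 m/s.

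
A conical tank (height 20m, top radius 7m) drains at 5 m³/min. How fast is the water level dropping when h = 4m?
125/(49π) ≈ 0.812 m/min

r/h = 7/20, so r = (7/20)h
V = (1/3)πr²h = (1/3)π((7/20)h)²h = (49/1200)πh³
dV/dh = (49/400)πh²
dh/dt = (dV/dt)/(dV/dh) = -5/((49/400)π·4²) = -125/(49π) m/min
The level is dropping at 125/(49π) ≈ 0.812 m/min.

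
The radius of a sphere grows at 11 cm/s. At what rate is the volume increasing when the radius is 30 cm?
39600π cm³/s

V = (4/3)πr³
dV/dt = dV/dr · dr/dt = 4πr² · 11
At r = 30: dV/dt = 39600π cm³/s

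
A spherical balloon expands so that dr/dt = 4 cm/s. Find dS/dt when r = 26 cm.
832π cm²/s

S = 4πr²
dS/dt = dS/dr · dr/dt = 8πr · 4
At r = 26: dS/dt = 832π cm²/s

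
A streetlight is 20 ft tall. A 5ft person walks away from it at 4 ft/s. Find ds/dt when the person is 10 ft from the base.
4/3 ft/s

By similar triangles: 20/(x+s) = 5/s
Solving: s = 5x/15
ds/dt = 5/15 · dx/dt = 1/3 · 4 = 4/3 ft/s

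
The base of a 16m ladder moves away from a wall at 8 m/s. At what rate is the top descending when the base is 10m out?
40√39/39 ≈ 6.405 m/s

x² + y² = 16²
2x·dx/dt + 2y·dy/dt = 0
dy/dt = -x/y · dx/dt = -10/(2√39) · 8 = -40√39/39 m/s
The top is descending at 40√39/39 ≈ 6.405 m/s.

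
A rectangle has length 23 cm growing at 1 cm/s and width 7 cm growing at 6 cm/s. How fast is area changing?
145 cm²/s

A = lw
dA/dt = w·dl/dt + l·dw/dt = 7·1 + 23·6 = 145 cm²/s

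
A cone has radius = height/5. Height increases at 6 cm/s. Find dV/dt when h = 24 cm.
3456π/25 cm³/s

V = (1/3)π(h/5)²h = πh³/75
dV/dt = πh²/25 · 6
At h = 24: dV/dt = 3456π/25 cm³/s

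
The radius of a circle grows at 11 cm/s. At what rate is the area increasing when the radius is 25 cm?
550π cm²/s

A = πr²
dA/dt = 2πr · dr/dt = 2π(25)(11) = 550π cm²/s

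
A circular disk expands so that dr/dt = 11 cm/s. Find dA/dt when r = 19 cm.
418π cm²/s

A = πr²
dA/dt = 2πr · dr/dt = 2π(19)(11) = 418π cm²/s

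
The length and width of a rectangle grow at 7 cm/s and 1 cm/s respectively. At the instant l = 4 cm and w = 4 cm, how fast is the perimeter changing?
16 cm/s

P = 2(l + w)
dP/dt = 2(dl/dt + dw/dt) = 2(7 + 1) = 16 cm/s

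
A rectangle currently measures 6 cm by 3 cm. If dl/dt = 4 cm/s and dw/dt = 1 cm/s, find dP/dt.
10 cm/s

P = 2(l + w)
dP/dt = 2(dl/dt + dw/dt) = 2(4 + 1) = 10 cm/s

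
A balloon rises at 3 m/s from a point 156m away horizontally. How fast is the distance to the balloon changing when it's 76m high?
57√1882/1882 ≈ 1.314 m/s

z² = 156² + y²
z = √(156² + 76²) = 4√1882
dz/dt = y/z · dy/dt = 76/(4√1882) · 3 = 57√1882/1882 ≈ 1.314 m/s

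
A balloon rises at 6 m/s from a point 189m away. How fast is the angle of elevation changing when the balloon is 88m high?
0.02609 rad/s

tan(θ) = y/189
sec²(θ) · dθ/dt = (1/189) · dy/dt
dθ/dt = cos²(θ)/189 · 6 = 189/(189² + 88²) · 6
dθ/dt = 0.02609 rad/s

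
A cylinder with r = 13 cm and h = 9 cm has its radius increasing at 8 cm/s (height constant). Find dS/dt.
560π cm²/s

S = 2πrh + 2πr² (lateral + bases)
dS/dt = (2πh + 4πr)·dr/dt = (2π·9 + 4π·13)·8
= 560π cm²/s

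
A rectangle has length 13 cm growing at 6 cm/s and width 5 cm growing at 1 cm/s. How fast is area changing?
43 cm²/s

A = lw
dA/dt = w·dl/dt + l·dw/dt = 5·6 + 13·1 = 43 cm²/s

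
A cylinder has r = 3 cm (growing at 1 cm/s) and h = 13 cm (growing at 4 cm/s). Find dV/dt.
114π cm³/s

V = πr²h
dV/dt = 2πrh·dr/dt + πr²·dh/dt
= 2π(3)(13)(1) + π(3)²(4)
= 114π cm³/s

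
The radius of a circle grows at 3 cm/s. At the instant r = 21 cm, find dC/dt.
6π cm/s

C = 2πr
dC/dt = 2π · dr/dt = 2π · 3 = 6π cm/s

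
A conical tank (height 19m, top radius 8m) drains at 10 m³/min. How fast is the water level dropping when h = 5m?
361/(160π) ≈ 0.7182 m/min

r/h = 8/19, so r = (8/19)h
V = (1/3)πr²h = (1/3)π((8/19)h)²h = (64/1083)πh³
dV/dh = (64/361)πh²
dh/dt = (dV/dt)/(dV/dh) = -10/((64/361)π·5²) = -361/(160π) m/min
The level is dropping at 361/(160π) ≈ 0.7182 m/min.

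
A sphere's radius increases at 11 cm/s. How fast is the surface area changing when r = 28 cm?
2464π cm²/s

S = 4πr²
dS/dt = dS/dr · dr/dt = 8πr · 11
At r = 28: dS/dt = 2464π cm²/s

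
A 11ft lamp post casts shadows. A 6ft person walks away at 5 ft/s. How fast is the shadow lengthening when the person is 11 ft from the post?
6 ft/s

By similar triangles: 11/(x+s) = 6/s
Solving: s = 6x/5
ds/dt = 6/5 · dx/dt = 6/5 · 5 = 6 ft/s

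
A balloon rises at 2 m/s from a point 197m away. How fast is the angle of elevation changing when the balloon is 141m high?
0.006713 rad/s

tan(θ) = y/197
sec²(θ) · dθ/dt = (1/197) · dy/dt
dθ/dt = cos²(θ)/197 · 2 = 197/(197² + 141²) · 2
dθ/dt = 0.006713 rad/s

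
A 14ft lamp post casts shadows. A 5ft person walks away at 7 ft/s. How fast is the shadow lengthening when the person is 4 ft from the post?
35/9 ft/s

By similar triangles: 14/(x+s) = 5/s
Solving: s = 5x/9
ds/dt = 5/9 · dx/dt = 5/9 · 7 = 35/9 ft/s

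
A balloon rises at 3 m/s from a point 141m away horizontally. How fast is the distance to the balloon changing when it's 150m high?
150√4709/4709 ≈ 2.186 m/s

z² = 141² + y²
z = √(141² + 150²) = 3√4709
dz/dt = y/z · dy/dt = 150/(3√4709) · 3 = 150√4709/4709 ≈ 2.186 m/s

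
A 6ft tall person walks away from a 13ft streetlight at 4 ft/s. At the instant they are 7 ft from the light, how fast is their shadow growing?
24/7 ft/s

By similar triangles: 13/(x+s) = 6/s
Solving: s = 6x/7
ds/dt = 6/7 · dx/dt = 6/7 · 4 = 24/7 ft/s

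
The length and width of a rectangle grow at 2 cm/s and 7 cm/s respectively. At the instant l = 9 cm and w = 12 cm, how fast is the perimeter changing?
18 cm/s

P = 2(l + w)
dP/dt = 2(dl/dt + dw/dt) = 2(2 + 7) = 18 cm/s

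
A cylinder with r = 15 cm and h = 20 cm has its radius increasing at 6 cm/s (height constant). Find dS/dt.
600π cm²/s

S = 2πrh + 2πr² (lateral + bases)
dS/dt = (2πh + 4πr)·dr/dt = (2π·20 + 4π·15)·6
= 600π cm²/s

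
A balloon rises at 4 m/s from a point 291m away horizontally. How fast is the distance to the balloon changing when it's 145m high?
290√105706/52853 ≈ 1.784 m/s

z² = 291² + y²
z = √(291² + 145²) = √105706
dz/dt = y/z · dy/dt = 145/√105706 · 4 = 290√105706/52853 ≈ 1.784 m/s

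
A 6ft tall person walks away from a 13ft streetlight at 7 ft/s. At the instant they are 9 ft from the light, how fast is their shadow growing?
6 ft/s

By similar triangles: 13/(x+s) = 6/s
Solving: s = 6x/7
ds/dt = 6/7 · dx/dt = 6/7 · 7 = 6 ft/s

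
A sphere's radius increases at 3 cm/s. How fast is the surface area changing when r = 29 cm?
696π cm²/s

S = 4πr²
dS/dt = dS/dr · dr/dt = 8πr · 3
At r = 29: dS/dt = 696π cm²/s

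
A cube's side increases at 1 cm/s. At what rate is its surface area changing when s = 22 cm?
264 cm²/s

A = 6s²
dA/dt = 12s · ds/dt = 12·22·1 = 264 cm²/s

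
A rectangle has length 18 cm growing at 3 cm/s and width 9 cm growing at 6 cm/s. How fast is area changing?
135 cm²/s

A = lw
dA/dt = w·dl/dt + l·dw/dt = 9·3 + 18·6 = 135 cm²/s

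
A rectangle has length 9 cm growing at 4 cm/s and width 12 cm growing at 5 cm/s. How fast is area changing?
93 cm²/s

A = lw
dA/dt = w·dl/dt + l·dw/dt = 12·4 + 9·5 = 93 cm²/s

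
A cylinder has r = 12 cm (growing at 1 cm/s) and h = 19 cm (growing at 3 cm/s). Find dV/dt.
888π cm³/s

V = πr²h
dV/dt = 2πrh·dr/dt + πr²·dh/dt
= 2π(12)(19)(1) + π(12)²(3)
= 888π cm³/s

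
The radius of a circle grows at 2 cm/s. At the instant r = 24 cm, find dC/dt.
4π cm/s

C = 2πr
dC/dt = 2π · dr/dt = 2π · 2 = 4π cm/s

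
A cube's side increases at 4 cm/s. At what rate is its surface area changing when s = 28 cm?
1344 cm²/s

A = 6s²
dA/dt = 12s · ds/dt = 12·28·4 = 1344 cm²/s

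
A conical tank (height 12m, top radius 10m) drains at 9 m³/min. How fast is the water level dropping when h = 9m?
4/(25π) ≈ 0.05093 m/min

r/h = 10/12, so r = (5/6)h
V = (1/3)πr²h = (1/3)π((5/6)h)²h = (25/108)πh³
dV/dh = (25/36)πh²
dh/dt = (dV/dt)/(dV/dh) = -9/((25/36)π·9²) = -4/(25π) m/min
The level is dropping at 4/(25π) ≈ 0.05093 m/min.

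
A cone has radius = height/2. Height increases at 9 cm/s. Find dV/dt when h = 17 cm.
2601π/4 cm³/s

V = (1/3)π(h/2)²h = πh³/12
dV/dt = πh²/4 · 9
At h = 17: dV/dt = 2601π/4 cm³/s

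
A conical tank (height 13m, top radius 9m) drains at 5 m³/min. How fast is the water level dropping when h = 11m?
845/(9801π) ≈ 0.02744 m/min

r/h = 9/13, so r = (9/13)h
V = (1/3)πr²h = (1/3)π((9/13)h)²h = (27/169)πh³
dV/dh = (81/169)πh²
dh/dt = (dV/dt)/(dV/dh) = -5/((81/169)π·11²) = -845/(9801π) m/min
The level is dropping at 845/(9801π) ≈ 0.02744 m/min.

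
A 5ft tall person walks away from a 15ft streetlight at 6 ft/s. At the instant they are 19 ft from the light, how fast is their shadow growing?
3 ft/s

By similar triangles: 15/(x+s) = 5/s
Solving: s = 5x/10
ds/dt = 5/10 · dx/dt = 1/2 · 6 = 3 ft/s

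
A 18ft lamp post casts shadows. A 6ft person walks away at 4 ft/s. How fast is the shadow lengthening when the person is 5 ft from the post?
2 ft/s

By similar triangles: 18/(x+s) = 6/s
Solving: s = 6x/12
ds/dt = 6/12 · dx/dt = 1/2 · 4 = 2 ft/s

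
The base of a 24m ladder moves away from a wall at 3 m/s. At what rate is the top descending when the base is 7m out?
21√527/527 ≈ 0.9148 m/s

x² + y² = 24²
2x·dx/dt + 2y·dy/dt = 0
dy/dt = -x/y · dx/dt = -7/√527 · 3 = -21√527/527 m/s
The top is descending at 21√527/527 ≈ 0.9148 m/s.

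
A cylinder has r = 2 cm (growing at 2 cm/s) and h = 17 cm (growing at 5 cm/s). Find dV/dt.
156π cm³/s

V = πr²h
dV/dt = 2πrh·dr/dt + πr²·dh/dt
= 2π(2)(17)(2) + π(2)²(5)
= 156π cm³/s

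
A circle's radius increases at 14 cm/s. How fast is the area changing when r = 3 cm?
84π cm²/s

A = πr²
dA/dt = 2πr · dr/dt = 2π(3)(14) = 84π cm²/s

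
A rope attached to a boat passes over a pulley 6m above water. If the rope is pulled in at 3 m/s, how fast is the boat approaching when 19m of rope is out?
57√13/65 ≈ 3.162 m/s

rope² = x² + 6²
x = √(19² - 6²) = 5√13
dx/dt = (rope/x) · d(rope)/dt = (19/(5√13)) · (-3) = -57√13/65 m/s
The boat approaches at 57√13/65 ≈ 3.162 m/s.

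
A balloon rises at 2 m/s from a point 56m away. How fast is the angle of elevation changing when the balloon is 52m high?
0.019178 rad/s

tan(θ) = y/56
sec²(θ) · dθ/dt = (1/56) · dy/dt
dθ/dt = cos²(θ)/56 · 2 = 56/(56² + 52²) · 2
dθ/dt = 0.019178 rad/s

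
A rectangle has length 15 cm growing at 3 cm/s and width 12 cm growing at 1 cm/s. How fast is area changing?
51 cm²/s

A = lw
dA/dt = w·dl/dt + l·dw/dt = 12·3 + 15·1 = 51 cm²/s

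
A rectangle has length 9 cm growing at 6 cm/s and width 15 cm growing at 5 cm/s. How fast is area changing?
135 cm²/s

A = lw
dA/dt = w·dl/dt + l·dw/dt = 15·6 + 9·5 = 135 cm²/s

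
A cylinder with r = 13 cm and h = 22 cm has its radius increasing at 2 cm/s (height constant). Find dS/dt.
192π cm²/s

S = 2πrh + 2πr² (lateral + bases)
dS/dt = (2πh + 4πr)·dr/dt = (2π·22 + 4π·13)·2
= 192π cm²/s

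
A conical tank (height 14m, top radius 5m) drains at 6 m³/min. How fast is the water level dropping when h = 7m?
24/(25π) ≈ 0.3056 m/min

r/h = 5/14, so r = (5/14)h
V = (1/3)πr²h = (1/3)π((5/14)h)²h = (25/588)πh³
dV/dh = (25/196)πh²
dh/dt = (dV/dt)/(dV/dh) = -6/((25/196)π·7²) = -24/(25π) m/min
The level is dropping at 24/(25π) ≈ 0.3056 m/min.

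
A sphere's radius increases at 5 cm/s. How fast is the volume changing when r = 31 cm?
19220π cm³/s

V = (4/3)πr³
dV/dt = dV/dr · dr/dt = 4πr² · 5
At r = 31: dV/dt = 19220π cm³/s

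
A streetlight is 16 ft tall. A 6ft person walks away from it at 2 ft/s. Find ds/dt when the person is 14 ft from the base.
6/5 ft/s

By similar triangles: 16/(x+s) = 6/s
Solving: s = 6x/10
ds/dt = 6/10 · dx/dt = 3/5 · 2 = 6/5 ft/s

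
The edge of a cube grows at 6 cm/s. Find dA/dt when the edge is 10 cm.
720 cm²/s

A = 6s²
dA/dt = 12s · ds/dt = 12·10·6 = 720 cm²/s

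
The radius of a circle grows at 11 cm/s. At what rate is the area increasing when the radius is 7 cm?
154π cm²/s

A = πr²
dA/dt = 2πr · dr/dt = 2π(7)(11) = 154π cm²/s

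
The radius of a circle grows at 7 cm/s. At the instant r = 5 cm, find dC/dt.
14π cm/s

C = 2πr
dC/dt = 2π · dr/dt = 2π · 7 = 14π cm/s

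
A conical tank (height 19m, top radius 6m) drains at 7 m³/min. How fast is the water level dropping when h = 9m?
2527/(2916π) ≈ 0.2758 m/min

r/h = 6/19, so r = (6/19)h
V = (1/3)πr²h = (1/3)π((6/19)h)²h = (12/361)πh³
dV/dh = (36/361)πh²
dh/dt = (dV/dt)/(dV/dh) = -7/((36/361)π·9²) = -2527/(2916π) m/min
The level is dropping at 2527/(2916π) ≈ 0.2758 m/min.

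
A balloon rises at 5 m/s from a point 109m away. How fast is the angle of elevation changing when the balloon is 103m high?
0.024233 rad/s

tan(θ) = y/109
sec²(θ) · dθ/dt = (1/109) · dy/dt
dθ/dt = cos²(θ)/109 · 5 = 109/(109² + 103²) · 5
dθ/dt = 0.024233 rad/s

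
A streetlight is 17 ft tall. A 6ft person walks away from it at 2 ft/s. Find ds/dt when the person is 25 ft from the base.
12/11 ft/s

By similar triangles: 17/(x+s) = 6/s
Solving: s = 6x/11
ds/dt = 6/11 · dx/dt = 6/11 · 2 = 12/11 ft/s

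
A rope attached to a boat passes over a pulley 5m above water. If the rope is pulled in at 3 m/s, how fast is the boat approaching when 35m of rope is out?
7√3/4 ≈ 3.031 m/s

rope² = x² + 5²
x = √(35² - 5²) = 20√3
dx/dt = (rope/x) · d(rope)/dt = (35/(20√3)) · (-3) = -7√3/4 m/s
The boat approaches at 7√3/4 ≈ 3.031 m/s.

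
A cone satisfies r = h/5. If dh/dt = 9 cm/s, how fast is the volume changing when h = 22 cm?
4356π/25 cm³/s

V = (1/3)π(h/5)²h = πh³/75
dV/dt = πh²/25 · 9
At h = 22: dV/dt = 4356π/25 cm³/s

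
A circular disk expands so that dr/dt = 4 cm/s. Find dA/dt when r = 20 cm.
160π cm²/s

A = πr²
dA/dt = 2πr · dr/dt = 2π(20)(4) = 160π cm²/s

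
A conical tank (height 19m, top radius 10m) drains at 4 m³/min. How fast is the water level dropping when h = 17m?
361/(7225π) ≈ 0.0159 m/min

r/h = 10/19, so r = (10/19)h
V = (1/3)πr²h = (1/3)π((10/19)h)²h = (100/1083)πh³
dV/dh = (100/361)πh²
dh/dt = (dV/dt)/(dV/dh) = -4/((100/361)π·17²) = -361/(7225π) m/min
The level is dropping at 361/(7225π) ≈ 0.0159 m/min.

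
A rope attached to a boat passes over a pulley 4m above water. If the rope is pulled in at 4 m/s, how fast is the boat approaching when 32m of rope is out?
32√7/21 ≈ 4.032 m/s

rope² = x² + 4²
x = √(32² - 4²) = 12√7
dx/dt = (rope/x) · d(rope)/dt = (32/(12√7)) · (-4) = -32√7/21 m/s
The boat approaches at 32√7/21 ≈ 4.032 m/s.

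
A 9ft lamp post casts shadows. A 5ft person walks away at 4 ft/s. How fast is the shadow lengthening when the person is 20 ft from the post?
5 ft/s

By similar triangles: 9/(x+s) = 5/s
Solving: s = 5x/4
ds/dt = 5/4 · dx/dt = 5/4 · 4 = 5 ft/s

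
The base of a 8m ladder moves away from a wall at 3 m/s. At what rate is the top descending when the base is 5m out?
5√39/13 ≈ 2.402 m/s

x² + y² = 8²
2x·dx/dt + 2y·dy/dt = 0
dy/dt = -x/y · dx/dt = -5/√39 · 3 = -5√39/13 m/s
The top is descending at 5√39/13 ≈ 2.402 m/s.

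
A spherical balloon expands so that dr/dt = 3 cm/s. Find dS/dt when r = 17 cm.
408π cm²/s

S = 4πr²
dS/dt = dS/dr · dr/dt = 8πr · 3
At r = 17: dS/dt = 408π cm²/s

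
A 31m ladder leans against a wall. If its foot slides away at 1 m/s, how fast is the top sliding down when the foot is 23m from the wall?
23√3/36 ≈ 1.107 m/s

x² + y² = 31²
2x·dx/dt + 2y·dy/dt = 0
dy/dt = -x/y · dx/dt = -23/(12√3) · 1 = -23√3/36 m/s
The top is descending at 23√3/36 ≈ 1.107 m/s.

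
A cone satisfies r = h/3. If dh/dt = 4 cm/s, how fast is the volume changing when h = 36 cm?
576π cm³/s

V = (1/3)π(h/3)²h = πh³/27
dV/dt = πh²/9 · 4
At h = 36: dV/dt = 576π cm³/s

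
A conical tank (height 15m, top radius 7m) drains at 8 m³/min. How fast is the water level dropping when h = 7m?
1800/(2401π) ≈ 0.2386 m/min

r/h = 7/15, so r = (7/15)h
V = (1/3)πr²h = (1/3)π((7/15)h)²h = (49/675)πh³
dV/dh = (49/225)πh²
dh/dt = (dV/dt)/(dV/dh) = -8/((49/225)π·7²) = -1800/(2401π) m/min
The level is dropping at 1800/(2401π) ≈ 0.2386 m/min.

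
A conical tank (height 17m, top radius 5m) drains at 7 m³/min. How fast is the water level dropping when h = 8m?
2023/(1600π) ≈ 0.4025 m/min

r/h = 5/17, so r = (5/17)h
V = (1/3)πr²h = (1/3)π((5/17)h)²h = (25/867)πh³
dV/dh = (25/289)πh²
dh/dt = (dV/dt)/(dV/dh) = -7/((25/289)π·8²) = -2023/(1600π) m/min
The level is dropping at 2023/(1600π) ≈ 0.4025 m/min.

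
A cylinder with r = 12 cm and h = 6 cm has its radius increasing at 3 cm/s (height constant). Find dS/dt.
180π cm²/s

S = 2πrh + 2πr² (lateral + bases)
dS/dt = (2πh + 4πr)·dr/dt = (2π·6 + 4π·12)·3
= 180π cm²/s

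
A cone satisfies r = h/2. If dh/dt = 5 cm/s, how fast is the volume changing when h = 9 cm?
405π/4 cm³/s

V = (1/3)π(h/2)²h = πh³/12
dV/dt = πh²/4 · 5
At h = 9: dV/dt = 405π/4 cm³/s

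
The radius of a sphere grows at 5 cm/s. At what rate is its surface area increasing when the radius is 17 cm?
680π cm²/s

S = 4πr²
dS/dt = dS/dr · dr/dt = 8πr · 5
At r = 17: dS/dt = 680π cm²/s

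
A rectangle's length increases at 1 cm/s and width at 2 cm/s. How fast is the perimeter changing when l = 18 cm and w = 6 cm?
6 cm/s

P = 2(l + w)
dP/dt = 2(dl/dt + dw/dt) = 2(1 + 2) = 6 cm/s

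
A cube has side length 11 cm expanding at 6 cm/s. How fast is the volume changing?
2178 cm³/s

V = s³
dV/dt = 3s² · ds/dt = 3·11²·6 = 2178 cm³/s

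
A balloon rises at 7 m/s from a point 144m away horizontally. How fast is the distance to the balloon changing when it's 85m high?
595√27961/27961 ≈ 3.558 m/s

z² = 144² + y²
z = √(144² + 85²) = √27961
dz/dt = y/z · dy/dt = 85/√27961 · 7 = 595√27961/27961 ≈ 3.558 m/s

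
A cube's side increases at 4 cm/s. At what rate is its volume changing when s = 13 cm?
2028 cm³/s

V = s³
dV/dt = 3s² · ds/dt = 3·13²·4 = 2028 cm³/s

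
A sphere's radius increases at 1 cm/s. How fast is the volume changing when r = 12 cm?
576π cm³/s

V = (4/3)πr³
dV/dt = dV/dr · dr/dt = 4πr² · 1
At r = 12: dV/dt = 576π cm³/s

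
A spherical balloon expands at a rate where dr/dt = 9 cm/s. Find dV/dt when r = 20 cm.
14400π cm³/s

V = (4/3)πr³
dV/dt = dV/dr · dr/dt = 4πr² · 9
At r = 20: dV/dt = 14400π cm³/s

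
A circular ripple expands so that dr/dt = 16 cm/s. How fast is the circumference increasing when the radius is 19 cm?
32π cm/s

C = 2πr
dC/dt = 2π · dr/dt = 2π · 16 = 32π cm/s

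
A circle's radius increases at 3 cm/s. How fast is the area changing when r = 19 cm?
114π cm²/s

A = πr²
dA/dt = 2πr · dr/dt = 2π(19)(3) = 114π cm²/s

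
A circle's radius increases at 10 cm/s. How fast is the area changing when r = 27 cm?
540π cm²/s

A = πr²
dA/dt = 2πr · dr/dt = 2π(27)(10) = 540π cm²/s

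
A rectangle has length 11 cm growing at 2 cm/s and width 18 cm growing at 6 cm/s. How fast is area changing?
102 cm²/s

A = lw
dA/dt = w·dl/dt + l·dw/dt = 18·2 + 11·6 = 102 cm²/s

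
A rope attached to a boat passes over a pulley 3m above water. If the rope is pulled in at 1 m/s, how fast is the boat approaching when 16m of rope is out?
16√247/247 ≈ 1.018 m/s

rope² = x² + 3²
x = √(16² - 3²) = √247
dx/dt = (rope/x) · d(rope)/dt = (16/√247) · (-1) = -16√247/247 m/s
The boat approaches at 16√247/247 ≈ 1.018 m/s.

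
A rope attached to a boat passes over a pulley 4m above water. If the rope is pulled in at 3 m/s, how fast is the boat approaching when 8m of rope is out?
2√3 ≈ 3.464 m/s

rope² = x² + 4²
x = √(8² - 4²) = 4√3
dx/dt = (rope/x) · d(rope)/dt = (8/(4√3)) · (-3) = -2√3 m/s
The boat approaches at 2√3 ≈ 3.464 m/s.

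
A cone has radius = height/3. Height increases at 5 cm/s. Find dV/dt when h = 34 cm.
5780π/9 cm³/s

V = (1/3)π(h/3)²h = πh³/27
dV/dt = πh²/9 · 5
At h = 34: dV/dt = 5780π/9 cm³/s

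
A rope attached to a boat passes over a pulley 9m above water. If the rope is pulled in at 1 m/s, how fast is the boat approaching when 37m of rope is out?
37√322/644 ≈ 1.031 m/s

rope² = x² + 9²
x = √(37² - 9²) = 2√322
dx/dt = (rope/x) · d(rope)/dt = (37/(2√322)) · (-1) = -37√322/644 m/s
The boat approaches at 37√322/644 ≈ 1.031 m/s.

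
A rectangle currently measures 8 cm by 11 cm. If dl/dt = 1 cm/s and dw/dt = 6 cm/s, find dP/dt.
14 cm/s

P = 2(l + w)
dP/dt = 2(dl/dt + dw/dt) = 2(1 + 6) = 14 cm/s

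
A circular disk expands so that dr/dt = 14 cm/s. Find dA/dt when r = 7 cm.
196π cm²/s

A = πr²
dA/dt = 2πr · dr/dt = 2π(7)(14) = 196π cm²/s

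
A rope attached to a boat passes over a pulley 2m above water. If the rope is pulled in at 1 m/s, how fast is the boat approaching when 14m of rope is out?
7√3/12 ≈ 1.01 m/s

rope² = x² + 2²
x = √(14² - 2²) = 8√3
dx/dt = (rope/x) · d(rope)/dt = (14/(8√3)) · (-1) = -7√3/12 m/s
The boat approaches at 7√3/12 ≈ 1.01 m/s.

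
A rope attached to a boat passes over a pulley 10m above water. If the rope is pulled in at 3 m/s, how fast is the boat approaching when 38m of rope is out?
19√21/28 ≈ 3.11 m/s

rope² = x² + 10²
x = √(38² - 10²) = 8√21
dx/dt = (rope/x) · d(rope)/dt = (38/(8√21)) · (-3) = -19√21/28 m/s
The boat approaches at 19√21/28 ≈ 3.11 m/s.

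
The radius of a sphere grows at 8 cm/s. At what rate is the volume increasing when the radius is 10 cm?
3200π cm³/s

V = (4/3)πr³
dV/dt = dV/dr · dr/dt = 4πr² · 8
At r = 10: dV/dt = 3200π cm³/s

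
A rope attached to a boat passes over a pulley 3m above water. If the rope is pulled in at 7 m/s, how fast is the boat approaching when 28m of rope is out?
196√31/155 ≈ 7.041 m/s

rope² = x² + 3²
x = √(28² - 3²) = 5√31
dx/dt = (rope/x) · d(rope)/dt = (28/(5√31)) · (-7) = -196√31/155 m/s
The boat approaches at 196√31/155 ≈ 7.041 m/s.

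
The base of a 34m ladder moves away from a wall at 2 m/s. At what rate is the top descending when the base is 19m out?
38√795/795 ≈ 1.348 m/s

x² + y² = 34²
2x·dx/dt + 2y·dy/dt = 0
dy/dt = -x/y · dx/dt = -19/√795 · 2 = -38√795/795 m/s
The top is descending at 38√795/795 ≈ 1.348 m/s.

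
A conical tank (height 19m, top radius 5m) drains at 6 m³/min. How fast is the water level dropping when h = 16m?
1083/(3200π) ≈ 0.1077 m/min

r/h = 5/19, so r = (5/19)h
V = (1/3)πr²h = (1/3)π((5/19)h)²h = (25/1083)πh³
dV/dh = (25/361)πh²
dh/dt = (dV/dt)/(dV/dh) = -6/((25/361)π·16²) = -1083/(3200π) m/min
The level is dropping at 1083/(3200π) ≈ 0.1077 m/min.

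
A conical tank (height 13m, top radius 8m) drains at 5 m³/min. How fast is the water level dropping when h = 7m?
845/(3136π) ≈ 0.08577 m/min

r/h = 8/13, so r = (8/13)h
V = (1/3)πr²h = (1/3)π((8/13)h)²h = (64/507)πh³
dV/dh = (64/169)πh²
dh/dt = (dV/dt)/(dV/dh) = -5/((64/169)π·7²) = -845/(3136π) m/min
The level is dropping at 845/(3136π) ≈ 0.08577 m/min.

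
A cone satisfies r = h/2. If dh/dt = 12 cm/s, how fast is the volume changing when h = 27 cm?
2187π cm³/s

V = (1/3)π(h/2)²h = πh³/12
dV/dt = πh²/4 · 12
At h = 27: dV/dt = 2187π cm³/s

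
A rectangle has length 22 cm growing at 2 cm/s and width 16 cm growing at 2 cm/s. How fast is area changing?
76 cm²/s

A = lw
dA/dt = w·dl/dt + l·dw/dt = 16·2 + 22·2 = 76 cm²/s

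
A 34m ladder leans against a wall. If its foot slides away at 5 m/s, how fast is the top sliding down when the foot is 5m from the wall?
25√1131/1131 ≈ 0.7434 m/s

x² + y² = 34²
2x·dx/dt + 2y·dy/dt = 0
dy/dt = -x/y · dx/dt = -5/√1131 · 5 = -25√1131/1131 m/s
The top is descending at 25√1131/1131 ≈ 0.7434 m/s.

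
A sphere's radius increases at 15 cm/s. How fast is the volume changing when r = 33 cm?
65340π cm³/s

V = (4/3)πr³
dV/dt = dV/dr · dr/dt = 4πr² · 15
At r = 33: dV/dt = 65340π cm³/s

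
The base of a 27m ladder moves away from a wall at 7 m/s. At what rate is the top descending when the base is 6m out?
2√77/11 ≈ 1.595 m/s

x² + y² = 27²
2x·dx/dt + 2y·dy/dt = 0
dy/dt = -x/y · dx/dt = -6/(3√77) · 7 = -2√77/11 m/s
The top is descending at 2√77/11 ≈ 1.595 m/s.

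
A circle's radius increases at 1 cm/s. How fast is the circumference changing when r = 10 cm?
2π cm/s

C = 2πr
dC/dt = 2π · dr/dt = 2π · 1 = 2π cm/s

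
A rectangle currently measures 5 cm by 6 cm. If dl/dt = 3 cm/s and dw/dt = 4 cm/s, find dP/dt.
14 cm/s

P = 2(l + w)
dP/dt = 2(dl/dt + dw/dt) = 2(3 + 4) = 14 cm/s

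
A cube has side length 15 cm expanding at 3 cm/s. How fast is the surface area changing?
540 cm²/s

A = 6s²
dA/dt = 12s · ds/dt = 12·15·3 = 540 cm²/s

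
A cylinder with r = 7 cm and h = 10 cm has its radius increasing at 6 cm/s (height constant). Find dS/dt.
288π cm²/s

S = 2πrh + 2πr² (lateral + bases)
dS/dt = (2πh + 4πr)·dr/dt = (2π·10 + 4π·7)·6
= 288π cm²/s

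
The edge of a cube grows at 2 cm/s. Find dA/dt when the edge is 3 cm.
72 cm²/s

A = 6s²
dA/dt = 12s · ds/dt = 12·3·2 = 72 cm²/s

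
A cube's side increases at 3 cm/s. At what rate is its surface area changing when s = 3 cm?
108 cm²/s

A = 6s²
dA/dt = 12s · ds/dt = 12·3·3 = 108 cm²/s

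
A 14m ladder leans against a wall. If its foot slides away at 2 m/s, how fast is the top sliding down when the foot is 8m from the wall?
8√33/33 ≈ 1.393 m/s

x² + y² = 14²
2x·dx/dt + 2y·dy/dt = 0
dy/dt = -x/y · dx/dt = -8/(2√33) · 2 = -8√33/33 m/s
The top is descending at 8√33/33 ≈ 1.393 m/s.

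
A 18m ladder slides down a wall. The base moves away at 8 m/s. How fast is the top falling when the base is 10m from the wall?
10√14/7 ≈ 5.345 m/s

x² + y² = 18²
2x·dx/dt + 2y·dy/dt = 0
dy/dt = -x/y · dx/dt = -10/(4√14) · 8 = -10√14/7 m/s
The top is descending at 10√14/7 ≈ 5.345 m/s.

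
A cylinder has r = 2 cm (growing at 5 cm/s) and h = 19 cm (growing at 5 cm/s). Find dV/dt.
400π cm³/s

V = πr²h
dV/dt = 2πrh·dr/dt + πr²·dh/dt
= 2π(2)(19)(5) + π(2)²(5)
= 400π cm³/s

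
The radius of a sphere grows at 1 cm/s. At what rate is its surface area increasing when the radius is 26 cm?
208π cm²/s

S = 4πr²
dS/dt = dS/dr · dr/dt = 8πr · 1
At r = 26: dS/dt = 208π cm²/s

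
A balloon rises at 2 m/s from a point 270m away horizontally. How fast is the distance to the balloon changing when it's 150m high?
5√106/53 ≈ 0.9713 m/s

z² = 270² + y²
z = √(270² + 150²) = 30√106
dz/dt = y/z · dy/dt = 150/(30√106) · 2 = 5√106/53 ≈ 0.9713 m/s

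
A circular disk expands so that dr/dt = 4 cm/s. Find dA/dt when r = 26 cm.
208π cm²/s

A = πr²
dA/dt = 2πr · dr/dt = 2π(26)(4) = 208π cm²/s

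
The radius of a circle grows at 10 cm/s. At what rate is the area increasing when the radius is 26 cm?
520π cm²/s

A = πr²
dA/dt = 2πr · dr/dt = 2π(26)(10) = 520π cm²/s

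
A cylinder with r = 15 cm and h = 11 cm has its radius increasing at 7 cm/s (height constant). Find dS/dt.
574π cm²/s

S = 2πrh + 2πr² (lateral + bases)
dS/dt = (2πh + 4πr)·dr/dt = (2π·11 + 4π·15)·7
= 574π cm²/s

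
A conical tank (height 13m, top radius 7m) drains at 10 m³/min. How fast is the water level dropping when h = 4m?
845/(392π) ≈ 0.6862 m/min

r/h = 7/13, so r = (7/13)h
V = (1/3)πr²h = (1/3)π((7/13)h)²h = (49/507)πh³
dV/dh = (49/169)πh²
dh/dt = (dV/dt)/(dV/dh) = -10/((49/169)π·4²) = -845/(392π) m/min
The level is dropping at 845/(392π) ≈ 0.6862 m/min.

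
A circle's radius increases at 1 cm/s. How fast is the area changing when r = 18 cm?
36π cm²/s

A = πr²
dA/dt = 2πr · dr/dt = 2π(18)(1) = 36π cm²/s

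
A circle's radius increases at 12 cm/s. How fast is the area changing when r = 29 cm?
696π cm²/s

A = πr²
dA/dt = 2πr · dr/dt = 2π(29)(12) = 696π cm²/s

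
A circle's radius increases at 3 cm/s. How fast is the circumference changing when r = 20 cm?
6π cm/s

C = 2πr
dC/dt = 2π · dr/dt = 2π · 3 = 6π cm/s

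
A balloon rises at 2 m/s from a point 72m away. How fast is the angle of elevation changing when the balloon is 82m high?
0.012093 rad/s

tan(θ) = y/72
sec²(θ) · dθ/dt = (1/72) · dy/dt
dθ/dt = cos²(θ)/72 · 2 = 72/(72² + 82²) · 2
dθ/dt = 0.012093 rad/s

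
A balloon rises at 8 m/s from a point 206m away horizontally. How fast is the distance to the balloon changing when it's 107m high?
856√53885/53885 ≈ 3.688 m/s

z² = 206² + y²
z = √(206² + 107²) = √53885
dz/dt = y/z · dy/dt = 107/√53885 · 8 = 856√53885/53885 ≈ 3.688 m/s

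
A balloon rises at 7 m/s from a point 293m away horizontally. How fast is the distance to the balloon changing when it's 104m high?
728√96665/96665 ≈ 2.342 m/s

z² = 293² + y²
z = √(293² + 104²) = √96665
dz/dt = y/z · dy/dt = 104/√96665 · 7 = 728√96665/96665 ≈ 2.342 m/s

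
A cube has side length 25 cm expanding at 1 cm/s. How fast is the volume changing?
1875 cm³/s

V = s³
dV/dt = 3s² · ds/dt = 3·25²·1 = 1875 cm³/s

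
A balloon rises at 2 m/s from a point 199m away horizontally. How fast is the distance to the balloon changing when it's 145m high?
145√60626/30313 ≈ 1.178 m/s

z² = 199² + y²
z = √(199² + 145²) = √60626
dz/dt = y/z · dy/dt = 145/√60626 · 2 = 145√60626/30313 ≈ 1.178 m/s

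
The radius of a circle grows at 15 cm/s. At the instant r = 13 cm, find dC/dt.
30π cm/s

C = 2πr
dC/dt = 2π · dr/dt = 2π · 15 = 30π cm/s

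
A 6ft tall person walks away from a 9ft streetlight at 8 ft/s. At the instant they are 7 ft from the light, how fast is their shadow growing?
16 ft/s

By similar triangles: 9/(x+s) = 6/s
Solving: s = 6x/3
ds/dt = 6/3 · dx/dt = 2 · 8 = 16 ft/s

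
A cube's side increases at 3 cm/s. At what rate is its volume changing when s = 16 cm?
2304 cm³/s

V = s³
dV/dt = 3s² · ds/dt = 3·16²·3 = 2304 cm³/s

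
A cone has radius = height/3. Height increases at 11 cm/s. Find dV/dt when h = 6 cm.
44π cm³/s

V = (1/3)π(h/3)²h = πh³/27
dV/dt = πh²/9 · 11
At h = 6: dV/dt = 44π cm³/s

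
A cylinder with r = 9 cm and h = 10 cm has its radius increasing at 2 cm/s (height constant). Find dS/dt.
112π cm²/s

S = 2πrh + 2πr² (lateral + bases)
dS/dt = (2πh + 4πr)·dr/dt = (2π·10 + 4π·9)·2
= 112π cm²/s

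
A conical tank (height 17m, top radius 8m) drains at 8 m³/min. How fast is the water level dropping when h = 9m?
289/(648π) ≈ 0.142 m/min

r/h = 8/17, so r = (8/17)h
V = (1/3)πr²h = (1/3)π((8/17)h)²h = (64/867)πh³
dV/dh = (64/289)πh²
dh/dt = (dV/dt)/(dV/dh) = -8/((64/289)π·9²) = -289/(648π) m/min
The level is dropping at 289/(648π) ≈ 0.142 m/min.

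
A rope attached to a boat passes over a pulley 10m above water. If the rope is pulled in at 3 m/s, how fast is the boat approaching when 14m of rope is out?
7√6/4 ≈ 4.287 m/s

rope² = x² + 10²
x = √(14² - 10²) = 4√6
dx/dt = (rope/x) · d(rope)/dt = (14/(4√6)) · (-3) = -7√6/4 m/s
The boat approaches at 7√6/4 ≈ 4.287 m/s.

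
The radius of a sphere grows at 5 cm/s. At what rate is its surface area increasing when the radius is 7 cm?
280π cm²/s

S = 4πr²
dS/dt = dS/dr · dr/dt = 8πr · 5
At r = 7: dS/dt = 280π cm²/s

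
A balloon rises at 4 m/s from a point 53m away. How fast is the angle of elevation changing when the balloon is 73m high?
0.026051 rad/s

tan(θ) = y/53
sec²(θ) · dθ/dt = (1/53) · dy/dt
dθ/dt = cos²(θ)/53 · 4 = 53/(53² + 73²) · 4
dθ/dt = 0.026051 rad/s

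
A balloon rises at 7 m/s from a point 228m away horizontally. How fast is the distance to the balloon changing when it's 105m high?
245√7001/7001 ≈ 2.928 m/s

z² = 228² + y²
z = √(228² + 105²) = 3√7001
dz/dt = y/z · dy/dt = 105/(3√7001) · 7 = 245√7001/7001 ≈ 2.928 m/s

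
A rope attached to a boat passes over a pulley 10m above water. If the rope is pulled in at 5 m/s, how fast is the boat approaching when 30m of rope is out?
15√2/4 ≈ 5.303 m/s

rope² = x² + 10²
x = √(30² - 10²) = 20√2
dx/dt = (rope/x) · d(rope)/dt = (30/(20√2)) · (-5) = -15√2/4 m/s
The boat approaches at 15√2/4 ≈ 5.303 m/s.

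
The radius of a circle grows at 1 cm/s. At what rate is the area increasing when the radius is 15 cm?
30π cm²/s

A = πr²
dA/dt = 2πr · dr/dt = 2π(15)(1) = 30π cm²/s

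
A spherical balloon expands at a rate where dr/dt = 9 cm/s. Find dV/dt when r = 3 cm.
324π cm³/s

V = (4/3)πr³
dV/dt = dV/dr · dr/dt = 4πr² · 9
At r = 3: dV/dt = 324π cm³/s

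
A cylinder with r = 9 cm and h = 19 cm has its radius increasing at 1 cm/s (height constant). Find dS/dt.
74π cm²/s

S = 2πrh + 2πr² (lateral + bases)
dS/dt = (2πh + 4πr)·dr/dt = (2π·19 + 4π·9)·1
= 74π cm²/s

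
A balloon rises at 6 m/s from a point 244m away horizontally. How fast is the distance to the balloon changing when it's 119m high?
714√73697/73697 ≈ 2.63 m/s

z² = 244² + y²
z = √(244² + 119²) = √73697
dz/dt = y/z · dy/dt = 119/√73697 · 6 = 714√73697/73697 ≈ 2.63 m/s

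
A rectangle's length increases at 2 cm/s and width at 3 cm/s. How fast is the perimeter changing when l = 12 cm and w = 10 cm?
10 cm/s

P = 2(l + w)
dP/dt = 2(dl/dt + dw/dt) = 2(2 + 3) = 10 cm/s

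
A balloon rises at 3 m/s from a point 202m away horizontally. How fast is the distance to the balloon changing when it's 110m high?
165√13226/13226 ≈ 1.435 m/s

z² = 202² + y²
z = √(202² + 110²) = 2√13226
dz/dt = y/z · dy/dt = 110/(2√13226) · 3 = 165√13226/13226 ≈ 1.435 m/s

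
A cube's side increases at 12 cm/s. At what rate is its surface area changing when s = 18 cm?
2592 cm²/s

A = 6s²
dA/dt = 12s · ds/dt = 12·18·12 = 2592 cm²/s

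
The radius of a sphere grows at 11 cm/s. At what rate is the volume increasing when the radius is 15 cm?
9900π cm³/s

V = (4/3)πr³
dV/dt = dV/dr · dr/dt = 4πr² · 11
At r = 15: dV/dt = 9900π cm³/s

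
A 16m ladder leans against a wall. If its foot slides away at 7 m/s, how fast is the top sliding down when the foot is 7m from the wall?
49√23/69 ≈ 3.406 m/s

x² + y² = 16²
2x·dx/dt + 2y·dy/dt = 0
dy/dt = -x/y · dx/dt = -7/(3√23) · 7 = -49√23/69 m/s
The top is descending at 49√23/69 ≈ 3.406 m/s.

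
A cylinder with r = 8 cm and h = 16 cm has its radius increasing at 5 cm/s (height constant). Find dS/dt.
320π cm²/s

S = 2πrh + 2πr² (lateral + bases)
dS/dt = (2πh + 4πr)·dr/dt = (2π·16 + 4π·8)·5
= 320π cm²/s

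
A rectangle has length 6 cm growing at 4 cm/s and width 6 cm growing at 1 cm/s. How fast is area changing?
30 cm²/s

A = lw
dA/dt = w·dl/dt + l·dw/dt = 6·4 + 6·1 = 30 cm²/s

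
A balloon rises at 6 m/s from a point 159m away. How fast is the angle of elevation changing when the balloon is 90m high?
0.028579 rad/s

tan(θ) = y/159
sec²(θ) · dθ/dt = (1/159) · dy/dt
dθ/dt = cos²(θ)/159 · 6 = 159/(159² + 90²) · 6
dθ/dt = 0.028579 rad/s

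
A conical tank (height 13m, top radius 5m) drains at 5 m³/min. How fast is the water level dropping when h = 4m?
169/(80π) ≈ 0.6724 m/min

r/h = 5/13, so r = (5/13)h
V = (1/3)πr²h = (1/3)π((5/13)h)²h = (25/507)πh³
dV/dh = (25/169)πh²
dh/dt = (dV/dt)/(dV/dh) = -5/((25/169)π·4²) = -169/(80π) m/min
The level is dropping at 169/(80π) ≈ 0.6724 m/min.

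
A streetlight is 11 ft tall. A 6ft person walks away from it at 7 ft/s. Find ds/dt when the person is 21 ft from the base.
42/5 ft/s

By similar triangles: 11/(x+s) = 6/s
Solving: s = 6x/5
ds/dt = 6/5 · dx/dt = 6/5 · 7 = 42/5 ft/s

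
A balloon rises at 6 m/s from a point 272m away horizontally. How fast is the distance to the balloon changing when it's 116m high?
174√5465/5465 ≈ 2.354 m/s

z² = 272² + y²
z = √(272² + 116²) = 4√5465
dz/dt = y/z · dy/dt = 116/(4√5465) · 6 = 174√5465/5465 ≈ 2.354 m/s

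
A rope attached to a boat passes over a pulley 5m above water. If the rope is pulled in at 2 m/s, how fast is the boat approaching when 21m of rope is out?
21√26/52 ≈ 2.059 m/s

rope² = x² + 5²
x = √(21² - 5²) = 4√26
dx/dt = (rope/x) · d(rope)/dt = (21/(4√26)) · (-2) = -21√26/52 m/s
The boat approaches at 21√26/52 ≈ 2.059 m/s.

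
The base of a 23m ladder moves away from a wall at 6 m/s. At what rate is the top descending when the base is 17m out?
17√15/10 ≈ 6.584 m/s

x² + y² = 23²
2x·dx/dt + 2y·dy/dt = 0
dy/dt = -x/y · dx/dt = -17/(4√15) · 6 = -17√15/10 m/s
The top is descending at 17√15/10 ≈ 6.584 m/s.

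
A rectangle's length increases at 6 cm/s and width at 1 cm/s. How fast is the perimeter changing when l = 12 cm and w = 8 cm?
14 cm/s

P = 2(l + w)
dP/dt = 2(dl/dt + dw/dt) = 2(6 + 1) = 14 cm/s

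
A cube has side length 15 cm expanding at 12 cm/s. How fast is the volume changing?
8100 cm³/s

V = s³
dV/dt = 3s² · ds/dt = 3·15²·12 = 8100 cm³/s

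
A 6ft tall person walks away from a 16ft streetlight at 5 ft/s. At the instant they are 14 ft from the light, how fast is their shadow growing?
3 ft/s

By similar triangles: 16/(x+s) = 6/s
Solving: s = 6x/10
ds/dt = 6/10 · dx/dt = 3/5 · 5 = 3 ft/s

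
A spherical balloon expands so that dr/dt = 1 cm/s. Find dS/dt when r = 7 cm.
56π cm²/s

S = 4πr²
dS/dt = dS/dr · dr/dt = 8πr · 1
At r = 7: dS/dt = 56π cm²/s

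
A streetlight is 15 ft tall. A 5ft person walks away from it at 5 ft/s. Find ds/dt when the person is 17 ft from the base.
5/2 ft/s

By similar triangles: 15/(x+s) = 5/s
Solving: s = 5x/10
ds/dt = 5/10 · dx/dt = 1/2 · 5 = 5/2 ft/s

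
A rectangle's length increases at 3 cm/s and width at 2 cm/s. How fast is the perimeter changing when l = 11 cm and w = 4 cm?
10 cm/s

P = 2(l + w)
dP/dt = 2(dl/dt + dw/dt) = 2(3 + 2) = 10 cm/s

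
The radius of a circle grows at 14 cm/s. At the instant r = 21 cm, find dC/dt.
28π cm/s

C = 2πr
dC/dt = 2π · dr/dt = 2π · 14 = 28π cm/s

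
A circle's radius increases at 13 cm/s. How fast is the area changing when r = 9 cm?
234π cm²/s

A = πr²
dA/dt = 2πr · dr/dt = 2π(9)(13) = 234π cm²/s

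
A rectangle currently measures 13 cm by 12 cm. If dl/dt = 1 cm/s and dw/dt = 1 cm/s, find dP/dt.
4 cm/s

P = 2(l + w)
dP/dt = 2(dl/dt + dw/dt) = 2(1 + 1) = 4 cm/s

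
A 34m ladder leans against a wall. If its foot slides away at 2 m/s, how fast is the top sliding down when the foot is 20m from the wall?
20√21/63 ≈ 1.455 m/s

x² + y² = 34²
2x·dx/dt + 2y·dy/dt = 0
dy/dt = -x/y · dx/dt = -20/(6√21) · 2 = -20√21/63 m/s
The top is descending at 20√21/63 ≈ 1.455 m/s.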